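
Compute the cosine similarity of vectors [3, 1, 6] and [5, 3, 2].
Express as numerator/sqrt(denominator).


dot = 30. |a|^2 = 46, |b|^2 = 38. cos = 30/sqrt(1748).

30/sqrt(1748)


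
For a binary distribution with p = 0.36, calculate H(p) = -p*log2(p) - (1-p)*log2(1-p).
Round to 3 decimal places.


H = -0.36*log2(0.36) - 0.64*log2(0.64) = 0.943.

0.943


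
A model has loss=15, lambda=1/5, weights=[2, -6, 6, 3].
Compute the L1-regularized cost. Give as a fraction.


L1 norm = sum(|w|) = 17. J = 15 + 1/5 * 17 = 92/5.

92/5


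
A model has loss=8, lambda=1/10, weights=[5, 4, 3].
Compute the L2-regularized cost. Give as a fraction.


L2 sq norm = sum(w^2) = 50. J = 8 + 1/10 * 50 = 13.

13


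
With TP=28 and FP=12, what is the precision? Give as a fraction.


Precision = TP / (TP + FP) = 28 / 40 = 7/10.

7/10


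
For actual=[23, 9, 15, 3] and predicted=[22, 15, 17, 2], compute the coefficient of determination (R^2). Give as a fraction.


Mean(y) = 25/2. SS_res = 42. SS_tot = 219. R^2 = 1 - 42/(219) = 59/73.

59/73


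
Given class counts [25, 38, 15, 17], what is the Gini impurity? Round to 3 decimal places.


Total = 95. Proportions: 25/95, 38/95, 15/95, 17/95. sum(p_i^2) = 0.2862. Gini = 1 - 0.2862 = 0.7138, which rounds to 0.714.

0.714


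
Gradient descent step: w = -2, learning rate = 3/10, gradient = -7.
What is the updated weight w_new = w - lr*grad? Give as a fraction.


w_new = -2 - 3/10 * -7 = -2 - -21/10 = 1/10.

1/10


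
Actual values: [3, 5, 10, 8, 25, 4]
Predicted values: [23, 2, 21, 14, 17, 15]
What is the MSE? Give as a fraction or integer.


MSE = (1/6) * ((3-23)^2=400 + (5-2)^2=9 + (10-21)^2=121 + (8-14)^2=36 + (25-17)^2=64 + (4-15)^2=121). Sum = 751. MSE = 751/6.

751/6


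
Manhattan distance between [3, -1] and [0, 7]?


d = sum of absolute differences: |3-0|=3 + |-1-7|=8 = 11.

11


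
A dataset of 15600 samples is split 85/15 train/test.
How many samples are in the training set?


Test set = 15600 * 15% = 2340. Training set = 15600 - 2340 = 13260.

13260


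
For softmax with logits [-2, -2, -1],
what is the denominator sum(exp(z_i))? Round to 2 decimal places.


Denom = e^-2=0.1353 + e^-2=0.1353 + e^-1=0.3679. Sum = 0.6385, which rounds to 0.64.

0.64


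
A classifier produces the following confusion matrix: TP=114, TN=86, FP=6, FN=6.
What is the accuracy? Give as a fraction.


Accuracy = (TP + TN) / (TP + TN + FP + FN) = (114 + 86) / 212 = 50/53.

50/53


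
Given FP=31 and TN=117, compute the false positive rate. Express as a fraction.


FPR = FP / (FP + TN) = 31 / 148 = 31/148.

31/148


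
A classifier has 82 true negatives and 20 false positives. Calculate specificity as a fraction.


Specificity = TN / (TN + FP) = 82 / 102 = 41/51.

41/51


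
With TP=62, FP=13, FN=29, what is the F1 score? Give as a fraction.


Precision = 62/75 = 62/75. Recall = 62/91 = 62/91. F1 = 2*P*R/(P+R) = 62/83.

62/83


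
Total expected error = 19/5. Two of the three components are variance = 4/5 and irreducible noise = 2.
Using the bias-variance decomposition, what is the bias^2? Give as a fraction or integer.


Total error = bias^2 + variance + irreducible noise. So bias^2 = 19/5 - 4/5 - 2 = 1.

1


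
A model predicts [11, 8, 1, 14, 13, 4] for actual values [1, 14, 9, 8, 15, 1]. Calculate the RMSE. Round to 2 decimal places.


MSE = 41.5000. RMSE = sqrt(41.5000) = 6.44.

6.44


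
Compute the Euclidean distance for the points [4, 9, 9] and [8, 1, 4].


d = sqrt(sum of squared differences). (4-8)^2=16, (9-1)^2=64, (9-4)^2=25. Sum = 105.

sqrt(105)


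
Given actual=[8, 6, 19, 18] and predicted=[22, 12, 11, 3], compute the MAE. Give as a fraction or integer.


MAE = (1/4) * (|8-22|=14 + |6-12|=6 + |19-11|=8 + |18-3|=15). Sum = 43. MAE = 43/4.

43/4


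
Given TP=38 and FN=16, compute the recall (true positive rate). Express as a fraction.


Recall = TP / (TP + FN) = 38 / 54 = 19/27.

19/27


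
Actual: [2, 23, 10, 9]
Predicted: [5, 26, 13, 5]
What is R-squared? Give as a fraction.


Mean(y) = 11. SS_res = 43. SS_tot = 230. R^2 = 1 - 43/(230) = 187/230.

187/230


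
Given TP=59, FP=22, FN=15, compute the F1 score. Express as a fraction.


Precision = 59/81 = 59/81. Recall = 59/74 = 59/74. F1 = 2*P*R/(P+R) = 118/155.

118/155


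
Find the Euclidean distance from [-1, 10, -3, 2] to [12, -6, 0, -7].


d = sqrt(sum of squared differences). (-1-12)^2=169, (10--6)^2=256, (-3-0)^2=9, (2--7)^2=81. Sum = 515.

sqrt(515)


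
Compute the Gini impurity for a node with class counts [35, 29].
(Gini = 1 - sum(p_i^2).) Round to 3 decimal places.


Total = 64. Proportions: 35/64, 29/64. sum(p_i^2) = 0.5044. Gini = 1 - 0.5044 = 0.4956, which rounds to 0.496.

0.496


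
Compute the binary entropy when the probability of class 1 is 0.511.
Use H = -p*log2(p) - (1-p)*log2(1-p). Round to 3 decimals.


H = -0.511*log2(0.511) - 0.489*log2(0.489) = 1.000.

1.000


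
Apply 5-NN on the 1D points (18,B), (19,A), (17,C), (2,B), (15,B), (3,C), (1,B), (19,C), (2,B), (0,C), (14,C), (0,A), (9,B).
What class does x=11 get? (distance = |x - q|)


Distances: |18-11|=7, |19-11|=8, |17-11|=6, |2-11|=9, |15-11|=4, |3-11|=8, |1-11|=10, |19-11|=8, |2-11|=9, |0-11|=11, |14-11|=3, |0-11|=11, |9-11|=2. 5 nearest: (9,B), (14,C), (15,B), (17,C), (18,B). Counts: {'B': 3, 'C': 2}. Majority class: B.

B


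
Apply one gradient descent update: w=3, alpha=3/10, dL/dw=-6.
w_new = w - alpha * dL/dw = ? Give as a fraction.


w_new = 3 - 3/10 * -6 = 3 - -9/5 = 24/5.

24/5


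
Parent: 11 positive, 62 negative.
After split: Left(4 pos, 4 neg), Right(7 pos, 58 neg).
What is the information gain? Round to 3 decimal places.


H(parent) = 0.6116. H(left) = 1.0000, H(right) = 0.4929. Weighted = (8/73)*1.0000 + (65/73)*0.4929 = 0.5485. IG = 0.6116 - 0.5485 = 0.0631, which rounds to 0.063.

0.063


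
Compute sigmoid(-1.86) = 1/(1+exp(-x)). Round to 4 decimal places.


sigma(-1.86) = 1/(1+e^(1.86)) = 1/(1+6.423737) = 1/7.423737 = 0.1347.

0.1347


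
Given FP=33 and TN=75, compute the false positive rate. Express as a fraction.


FPR = FP / (FP + TN) = 33 / 108 = 11/36.

11/36


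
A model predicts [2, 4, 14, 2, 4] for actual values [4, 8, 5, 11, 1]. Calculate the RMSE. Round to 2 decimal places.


MSE = 38.2000. RMSE = sqrt(38.2000) = 6.18.

6.18


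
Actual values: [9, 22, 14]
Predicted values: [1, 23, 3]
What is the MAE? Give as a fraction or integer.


MAE = (1/3) * (|9-1|=8 + |22-23|=1 + |14-3|=11). Sum = 20. MAE = 20/3.

20/3


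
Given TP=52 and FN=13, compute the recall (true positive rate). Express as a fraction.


Recall = TP / (TP + FN) = 52 / 65 = 4/5.

4/5


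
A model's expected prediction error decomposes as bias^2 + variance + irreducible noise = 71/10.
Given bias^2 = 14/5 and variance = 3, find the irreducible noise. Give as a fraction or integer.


Total error = bias^2 + variance + irreducible noise. So irreducible noise = 71/10 - 14/5 - 3 = 13/10.

13/10


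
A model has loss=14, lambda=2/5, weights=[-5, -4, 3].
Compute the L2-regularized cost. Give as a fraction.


L2 sq norm = sum(w^2) = 50. J = 14 + 2/5 * 50 = 34.

34


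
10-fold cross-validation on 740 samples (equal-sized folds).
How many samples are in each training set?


Each validation fold has 740/10 = 74 samples. Training set = 740 - 74 = 666.

666


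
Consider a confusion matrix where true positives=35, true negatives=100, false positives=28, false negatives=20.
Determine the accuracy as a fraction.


Accuracy = (TP + TN) / (TP + TN + FP + FN) = (35 + 100) / 183 = 45/61.

45/61


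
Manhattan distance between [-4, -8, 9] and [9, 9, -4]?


d = sum of absolute differences: |-4-9|=13 + |-8-9|=17 + |9--4|=13 = 43.

43


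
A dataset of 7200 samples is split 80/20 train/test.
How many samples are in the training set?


Test set = 7200 * 20% = 1440. Training set = 7200 - 1440 = 5760.

5760


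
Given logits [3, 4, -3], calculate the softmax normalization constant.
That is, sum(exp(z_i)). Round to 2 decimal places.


Denom = e^3=20.0855 + e^4=54.5982 + e^-3=0.0498. Sum = 74.7335, which rounds to 74.73.

74.73


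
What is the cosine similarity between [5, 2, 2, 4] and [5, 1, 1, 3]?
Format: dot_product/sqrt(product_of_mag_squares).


dot = 41. |a|^2 = 49, |b|^2 = 36. cos = 41/sqrt(1764).

41/sqrt(1764)


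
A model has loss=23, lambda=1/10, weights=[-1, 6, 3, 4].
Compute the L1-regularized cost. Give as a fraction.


L1 norm = sum(|w|) = 14. J = 23 + 1/10 * 14 = 122/5.

122/5


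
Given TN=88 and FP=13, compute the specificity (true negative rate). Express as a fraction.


Specificity = TN / (TN + FP) = 88 / 101 = 88/101.

88/101


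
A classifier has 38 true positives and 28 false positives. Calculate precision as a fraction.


Precision = TP / (TP + FP) = 38 / 66 = 19/33.

19/33


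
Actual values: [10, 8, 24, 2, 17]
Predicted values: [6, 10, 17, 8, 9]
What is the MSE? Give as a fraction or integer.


MSE = (1/5) * ((10-6)^2=16 + (8-10)^2=4 + (24-17)^2=49 + (2-8)^2=36 + (17-9)^2=64). Sum = 169. MSE = 169/5.

169/5


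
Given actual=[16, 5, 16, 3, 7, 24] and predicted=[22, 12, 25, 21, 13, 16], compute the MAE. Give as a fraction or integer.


MAE = (1/6) * (|16-22|=6 + |5-12|=7 + |16-25|=9 + |3-21|=18 + |7-13|=6 + |24-16|=8). Sum = 54. MAE = 9.

9


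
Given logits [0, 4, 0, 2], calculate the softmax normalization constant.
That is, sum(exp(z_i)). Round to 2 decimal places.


Denom = e^0=1.0000 + e^4=54.5982 + e^0=1.0000 + e^2=7.3891. Sum = 63.9873, which rounds to 63.99.

63.99


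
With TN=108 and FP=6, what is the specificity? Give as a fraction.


Specificity = TN / (TN + FP) = 108 / 114 = 18/19.

18/19


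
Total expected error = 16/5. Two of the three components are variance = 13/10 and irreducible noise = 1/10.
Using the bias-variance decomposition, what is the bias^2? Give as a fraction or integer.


Total error = bias^2 + variance + irreducible noise. So bias^2 = 16/5 - 13/10 - 1/10 = 9/5.

9/5


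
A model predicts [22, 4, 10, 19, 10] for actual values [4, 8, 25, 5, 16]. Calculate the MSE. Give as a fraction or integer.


MSE = (1/5) * ((4-22)^2=324 + (8-4)^2=16 + (25-10)^2=225 + (5-19)^2=196 + (16-10)^2=36). Sum = 797. MSE = 797/5.

797/5


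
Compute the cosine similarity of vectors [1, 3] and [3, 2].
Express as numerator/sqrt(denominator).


dot = 9. |a|^2 = 10, |b|^2 = 13. cos = 9/sqrt(130).

9/sqrt(130)


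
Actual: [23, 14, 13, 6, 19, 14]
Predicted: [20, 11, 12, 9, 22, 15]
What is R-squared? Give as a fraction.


Mean(y) = 89/6. SS_res = 38. SS_tot = 1001/6. R^2 = 1 - 38/(1001/6) = 773/1001.

773/1001


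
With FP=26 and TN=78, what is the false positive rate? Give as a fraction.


FPR = FP / (FP + TN) = 26 / 104 = 1/4.

1/4


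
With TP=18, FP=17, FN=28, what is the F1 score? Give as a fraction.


Precision = 18/35 = 18/35. Recall = 18/46 = 9/23. F1 = 2*P*R/(P+R) = 4/9.

4/9


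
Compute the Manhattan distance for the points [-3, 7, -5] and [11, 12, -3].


d = sum of absolute differences: |-3-11|=14 + |7-12|=5 + |-5--3|=2 = 21.

21


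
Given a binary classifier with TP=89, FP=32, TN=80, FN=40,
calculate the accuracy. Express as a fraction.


Accuracy = (TP + TN) / (TP + TN + FP + FN) = (89 + 80) / 241 = 169/241.

169/241


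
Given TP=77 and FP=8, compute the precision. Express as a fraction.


Precision = TP / (TP + FP) = 77 / 85 = 77/85.

77/85


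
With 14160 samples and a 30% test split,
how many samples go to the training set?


Test set = 14160 * 30% = 4248. Training set = 14160 - 4248 = 9912.

9912


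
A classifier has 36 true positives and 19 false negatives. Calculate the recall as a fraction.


Recall = TP / (TP + FN) = 36 / 55 = 36/55.

36/55


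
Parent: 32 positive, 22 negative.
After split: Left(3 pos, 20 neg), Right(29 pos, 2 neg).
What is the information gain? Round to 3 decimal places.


H(parent) = 0.9751. H(left) = 0.5586, H(right) = 0.3451. Weighted = (23/54)*0.5586 + (31/54)*0.3451 = 0.4360. IG = 0.9751 - 0.4360 = 0.5391, which rounds to 0.539.

0.539


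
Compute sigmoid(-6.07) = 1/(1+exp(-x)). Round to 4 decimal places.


sigma(-6.07) = 1/(1+e^(6.07)) = 1/(1+432.680682) = 1/433.680682 = 0.0023.

0.0023


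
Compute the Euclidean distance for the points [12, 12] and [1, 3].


d = sqrt(sum of squared differences). (12-1)^2=121, (12-3)^2=81. Sum = 202.

sqrt(202)


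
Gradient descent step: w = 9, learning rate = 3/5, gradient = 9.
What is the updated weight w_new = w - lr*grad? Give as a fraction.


w_new = 9 - 3/5 * 9 = 9 - 27/5 = 18/5.

18/5


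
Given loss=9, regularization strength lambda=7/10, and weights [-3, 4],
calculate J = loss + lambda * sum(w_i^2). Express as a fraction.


L2 sq norm = sum(w^2) = 25. J = 9 + 7/10 * 25 = 53/2.

53/2


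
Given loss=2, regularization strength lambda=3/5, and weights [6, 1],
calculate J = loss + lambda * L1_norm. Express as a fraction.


L1 norm = sum(|w|) = 7. J = 2 + 3/5 * 7 = 31/5.

31/5


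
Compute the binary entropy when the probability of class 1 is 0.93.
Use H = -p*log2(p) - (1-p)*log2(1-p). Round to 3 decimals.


H = -0.93*log2(0.93) - 0.07*log2(0.07) = 0.366.

0.366


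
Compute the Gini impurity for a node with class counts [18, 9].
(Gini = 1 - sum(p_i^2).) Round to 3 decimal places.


Total = 27. Proportions: 18/27, 9/27. sum(p_i^2) = 0.5556. Gini = 1 - 0.5556 = 0.4444, which rounds to 0.444.

0.444


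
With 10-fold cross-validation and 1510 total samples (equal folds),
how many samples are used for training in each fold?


Each validation fold has 1510/10 = 151 samples. Training set = 1510 - 151 = 1359.

1359


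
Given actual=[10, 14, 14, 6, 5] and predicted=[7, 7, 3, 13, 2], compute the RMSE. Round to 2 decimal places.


MSE = 47.4000. RMSE = sqrt(47.4000) = 6.88.

6.88


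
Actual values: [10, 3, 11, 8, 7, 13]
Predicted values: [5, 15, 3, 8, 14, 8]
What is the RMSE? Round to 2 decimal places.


MSE = 51.1667. RMSE = sqrt(51.1667) = 7.15.

7.15


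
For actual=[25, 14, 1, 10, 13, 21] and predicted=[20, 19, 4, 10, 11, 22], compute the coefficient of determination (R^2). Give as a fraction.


Mean(y) = 14. SS_res = 64. SS_tot = 356. R^2 = 1 - 64/(356) = 73/89.

73/89


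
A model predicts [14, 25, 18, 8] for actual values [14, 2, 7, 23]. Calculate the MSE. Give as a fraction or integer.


MSE = (1/4) * ((14-14)^2=0 + (2-25)^2=529 + (7-18)^2=121 + (23-8)^2=225). Sum = 875. MSE = 875/4.

875/4


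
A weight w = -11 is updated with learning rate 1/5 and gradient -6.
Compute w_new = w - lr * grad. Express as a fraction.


w_new = -11 - 1/5 * -6 = -11 - -6/5 = -49/5.

-49/5


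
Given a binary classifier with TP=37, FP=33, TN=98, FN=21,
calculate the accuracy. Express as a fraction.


Accuracy = (TP + TN) / (TP + TN + FP + FN) = (37 + 98) / 189 = 5/7.

5/7


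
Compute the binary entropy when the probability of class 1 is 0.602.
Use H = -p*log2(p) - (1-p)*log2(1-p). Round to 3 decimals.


H = -0.602*log2(0.602) - 0.398*log2(0.398) = 0.970.

0.970


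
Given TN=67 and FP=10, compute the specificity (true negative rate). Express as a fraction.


Specificity = TN / (TN + FP) = 67 / 77 = 67/77.

67/77


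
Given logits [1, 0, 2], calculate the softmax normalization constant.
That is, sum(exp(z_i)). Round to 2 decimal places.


Denom = e^1=2.7183 + e^0=1.0000 + e^2=7.3891. Sum = 11.1074, which rounds to 11.11.

11.11


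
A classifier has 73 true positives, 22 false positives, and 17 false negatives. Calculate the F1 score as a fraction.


Precision = 73/95 = 73/95. Recall = 73/90 = 73/90. F1 = 2*P*R/(P+R) = 146/185.

146/185


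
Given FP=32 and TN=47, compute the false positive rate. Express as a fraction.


FPR = FP / (FP + TN) = 32 / 79 = 32/79.

32/79


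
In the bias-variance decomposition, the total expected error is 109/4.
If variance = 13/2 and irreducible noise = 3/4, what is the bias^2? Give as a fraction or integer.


Total error = bias^2 + variance + irreducible noise. So bias^2 = 109/4 - 13/2 - 3/4 = 20.

20


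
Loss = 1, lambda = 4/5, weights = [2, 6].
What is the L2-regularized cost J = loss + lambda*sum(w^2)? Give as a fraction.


L2 sq norm = sum(w^2) = 40. J = 1 + 4/5 * 40 = 33.

33


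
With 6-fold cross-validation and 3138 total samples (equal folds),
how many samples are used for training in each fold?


Each validation fold has 3138/6 = 523 samples. Training set = 3138 - 523 = 2615.

2615


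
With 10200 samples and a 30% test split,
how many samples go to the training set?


Test set = 10200 * 30% = 3060. Training set = 10200 - 3060 = 7140.

7140


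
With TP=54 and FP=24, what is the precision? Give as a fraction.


Precision = TP / (TP + FP) = 54 / 78 = 9/13.

9/13


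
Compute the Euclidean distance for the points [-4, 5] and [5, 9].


d = sqrt(sum of squared differences). (-4-5)^2=81, (5-9)^2=16. Sum = 97.

sqrt(97)


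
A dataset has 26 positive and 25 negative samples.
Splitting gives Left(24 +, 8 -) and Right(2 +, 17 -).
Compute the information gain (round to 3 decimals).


H(parent) = 0.9997. H(left) = 0.8113, H(right) = 0.4855. Weighted = (32/51)*0.8113 + (19/51)*0.4855 = 0.6899. IG = 0.9997 - 0.6899 = 0.3098, which rounds to 0.310.

0.310


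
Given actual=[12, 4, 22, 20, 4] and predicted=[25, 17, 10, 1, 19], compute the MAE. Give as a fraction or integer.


MAE = (1/5) * (|12-25|=13 + |4-17|=13 + |22-10|=12 + |20-1|=19 + |4-19|=15). Sum = 72. MAE = 72/5.

72/5


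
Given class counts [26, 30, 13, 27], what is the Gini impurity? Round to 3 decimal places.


Total = 96. Proportions: 26/96, 30/96, 13/96, 27/96. sum(p_i^2) = 0.2684. Gini = 1 - 0.2684 = 0.7316, which rounds to 0.732.

0.732


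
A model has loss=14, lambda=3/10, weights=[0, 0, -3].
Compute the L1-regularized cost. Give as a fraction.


L1 norm = sum(|w|) = 3. J = 14 + 3/10 * 3 = 149/10.

149/10


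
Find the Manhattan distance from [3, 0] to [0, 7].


d = sum of absolute differences: |3-0|=3 + |0-7|=7 = 10.

10


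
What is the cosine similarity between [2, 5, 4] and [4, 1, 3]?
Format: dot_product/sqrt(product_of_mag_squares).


dot = 25. |a|^2 = 45, |b|^2 = 26. cos = 25/sqrt(1170).

25/sqrt(1170)


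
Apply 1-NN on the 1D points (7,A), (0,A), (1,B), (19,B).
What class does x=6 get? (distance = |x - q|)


Distances: |7-6|=1, |0-6|=6, |1-6|=5, |19-6|=13. 1 nearest: (7,A). Counts: {'A': 1}. Majority class: A.

A


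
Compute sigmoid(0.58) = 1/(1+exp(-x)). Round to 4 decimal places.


sigma(0.58) = 1/(1+e^(-0.58)) = 1/(1+0.559898) = 1/1.559898 = 0.6411.

0.6411


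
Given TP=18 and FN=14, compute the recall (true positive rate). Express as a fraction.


Recall = TP / (TP + FN) = 18 / 32 = 9/16.

9/16


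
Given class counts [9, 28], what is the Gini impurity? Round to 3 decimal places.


Total = 37. Proportions: 9/37, 28/37. sum(p_i^2) = 0.6318. Gini = 1 - 0.6318 = 0.3682, which rounds to 0.368.

0.368


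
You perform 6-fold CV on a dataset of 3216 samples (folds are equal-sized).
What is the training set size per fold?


Each validation fold has 3216/6 = 536 samples. Training set = 3216 - 536 = 2680.

2680


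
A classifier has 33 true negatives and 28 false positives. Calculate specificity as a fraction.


Specificity = TN / (TN + FP) = 33 / 61 = 33/61.

33/61


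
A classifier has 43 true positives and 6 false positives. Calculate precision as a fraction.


Precision = TP / (TP + FP) = 43 / 49 = 43/49.

43/49


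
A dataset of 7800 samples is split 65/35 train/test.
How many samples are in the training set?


Test set = 7800 * 35% = 2730. Training set = 7800 - 2730 = 5070.

5070


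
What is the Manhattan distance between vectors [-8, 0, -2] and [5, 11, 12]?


d = sum of absolute differences: |-8-5|=13 + |0-11|=11 + |-2-12|=14 = 38.

38


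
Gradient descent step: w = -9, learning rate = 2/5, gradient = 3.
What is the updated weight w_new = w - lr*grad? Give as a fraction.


w_new = -9 - 2/5 * 3 = -9 - 6/5 = -51/5.

-51/5


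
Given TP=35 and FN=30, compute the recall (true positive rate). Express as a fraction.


Recall = TP / (TP + FN) = 35 / 65 = 7/13.

7/13


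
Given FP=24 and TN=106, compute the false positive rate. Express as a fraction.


FPR = FP / (FP + TN) = 24 / 130 = 12/65.

12/65


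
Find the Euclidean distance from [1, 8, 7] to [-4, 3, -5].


d = sqrt(sum of squared differences). (1--4)^2=25, (8-3)^2=25, (7--5)^2=144. Sum = 194.

sqrt(194)


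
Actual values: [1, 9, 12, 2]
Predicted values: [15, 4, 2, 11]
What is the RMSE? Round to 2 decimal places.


MSE = 100.5000. RMSE = sqrt(100.5000) = 10.02.

10.02


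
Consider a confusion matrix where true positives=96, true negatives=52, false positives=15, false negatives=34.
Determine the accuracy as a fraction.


Accuracy = (TP + TN) / (TP + TN + FP + FN) = (96 + 52) / 197 = 148/197.

148/197


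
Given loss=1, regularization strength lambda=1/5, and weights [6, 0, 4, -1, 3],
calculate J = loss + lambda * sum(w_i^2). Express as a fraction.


L2 sq norm = sum(w^2) = 62. J = 1 + 1/5 * 62 = 67/5.

67/5


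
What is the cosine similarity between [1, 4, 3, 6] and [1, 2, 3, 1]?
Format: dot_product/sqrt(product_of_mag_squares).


dot = 24. |a|^2 = 62, |b|^2 = 15. cos = 24/sqrt(930).

24/sqrt(930)


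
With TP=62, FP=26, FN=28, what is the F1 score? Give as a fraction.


Precision = 62/88 = 31/44. Recall = 62/90 = 31/45. F1 = 2*P*R/(P+R) = 62/89.

62/89


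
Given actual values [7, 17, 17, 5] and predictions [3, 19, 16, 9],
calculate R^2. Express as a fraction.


Mean(y) = 23/2. SS_res = 37. SS_tot = 123. R^2 = 1 - 37/(123) = 86/123.

86/123


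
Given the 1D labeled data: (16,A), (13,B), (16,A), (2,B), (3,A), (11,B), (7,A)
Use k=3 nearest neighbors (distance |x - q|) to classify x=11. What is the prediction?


Distances: |16-11|=5, |13-11|=2, |16-11|=5, |2-11|=9, |3-11|=8, |11-11|=0, |7-11|=4. 3 nearest: (11,B), (13,B), (7,A). Counts: {'B': 2, 'A': 1}. Majority class: B.

B


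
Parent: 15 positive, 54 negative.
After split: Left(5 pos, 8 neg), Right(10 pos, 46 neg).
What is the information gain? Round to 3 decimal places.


H(parent) = 0.7554. H(left) = 0.9612, H(right) = 0.6769. Weighted = (13/69)*0.9612 + (56/69)*0.6769 = 0.7305. IG = 0.7554 - 0.7305 = 0.0249, which rounds to 0.025.

0.025


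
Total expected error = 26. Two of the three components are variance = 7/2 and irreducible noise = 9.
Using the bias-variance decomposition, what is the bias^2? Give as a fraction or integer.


Total error = bias^2 + variance + irreducible noise. So bias^2 = 26 - 7/2 - 9 = 27/2.

27/2


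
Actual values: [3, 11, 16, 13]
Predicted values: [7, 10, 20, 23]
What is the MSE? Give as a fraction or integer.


MSE = (1/4) * ((3-7)^2=16 + (11-10)^2=1 + (16-20)^2=16 + (13-23)^2=100). Sum = 133. MSE = 133/4.

133/4


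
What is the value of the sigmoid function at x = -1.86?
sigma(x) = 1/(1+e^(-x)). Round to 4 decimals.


sigma(-1.86) = 1/(1+e^(1.86)) = 1/(1+6.423737) = 1/7.423737 = 0.1347.

0.1347


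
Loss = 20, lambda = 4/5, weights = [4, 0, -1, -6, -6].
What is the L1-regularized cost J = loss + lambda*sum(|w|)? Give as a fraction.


L1 norm = sum(|w|) = 17. J = 20 + 4/5 * 17 = 168/5.

168/5


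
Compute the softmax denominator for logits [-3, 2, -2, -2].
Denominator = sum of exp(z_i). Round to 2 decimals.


Denom = e^-3=0.0498 + e^2=7.3891 + e^-2=0.1353 + e^-2=0.1353. Sum = 7.7095, which rounds to 7.71.

7.71


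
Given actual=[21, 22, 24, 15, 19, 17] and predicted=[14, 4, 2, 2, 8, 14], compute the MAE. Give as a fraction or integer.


MAE = (1/6) * (|21-14|=7 + |22-4|=18 + |24-2|=22 + |15-2|=13 + |19-8|=11 + |17-14|=3). Sum = 74. MAE = 37/3.

37/3


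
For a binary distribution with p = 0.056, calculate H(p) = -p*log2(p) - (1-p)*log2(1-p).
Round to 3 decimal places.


H = -0.056*log2(0.056) - 0.944*log2(0.944) = 0.311.

0.311


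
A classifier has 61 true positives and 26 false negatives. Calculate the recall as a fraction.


Recall = TP / (TP + FN) = 61 / 87 = 61/87.

61/87


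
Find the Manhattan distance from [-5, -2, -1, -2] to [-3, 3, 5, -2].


d = sum of absolute differences: |-5--3|=2 + |-2-3|=5 + |-1-5|=6 + |-2--2|=0 = 13.

13


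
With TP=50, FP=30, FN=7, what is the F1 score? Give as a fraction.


Precision = 50/80 = 5/8. Recall = 50/57 = 50/57. F1 = 2*P*R/(P+R) = 100/137.

100/137


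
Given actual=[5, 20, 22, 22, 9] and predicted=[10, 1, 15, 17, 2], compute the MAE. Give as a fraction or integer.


MAE = (1/5) * (|5-10|=5 + |20-1|=19 + |22-15|=7 + |22-17|=5 + |9-2|=7). Sum = 43. MAE = 43/5.

43/5


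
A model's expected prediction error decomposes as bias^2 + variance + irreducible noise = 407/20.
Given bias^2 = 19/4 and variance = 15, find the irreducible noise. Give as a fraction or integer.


Total error = bias^2 + variance + irreducible noise. So irreducible noise = 407/20 - 19/4 - 15 = 3/5.

3/5


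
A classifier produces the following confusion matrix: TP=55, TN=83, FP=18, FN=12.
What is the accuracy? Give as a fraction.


Accuracy = (TP + TN) / (TP + TN + FP + FN) = (55 + 83) / 168 = 23/28.

23/28


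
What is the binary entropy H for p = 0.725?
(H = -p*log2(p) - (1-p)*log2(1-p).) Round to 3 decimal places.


H = -0.725*log2(0.725) - 0.275*log2(0.275) = 0.849.

0.849


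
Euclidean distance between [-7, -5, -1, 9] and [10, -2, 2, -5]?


d = sqrt(sum of squared differences). (-7-10)^2=289, (-5--2)^2=9, (-1-2)^2=9, (9--5)^2=196. Sum = 503.

sqrt(503)


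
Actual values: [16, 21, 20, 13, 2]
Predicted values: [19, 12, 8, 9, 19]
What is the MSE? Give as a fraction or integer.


MSE = (1/5) * ((16-19)^2=9 + (21-12)^2=81 + (20-8)^2=144 + (13-9)^2=16 + (2-19)^2=289). Sum = 539. MSE = 539/5.

539/5


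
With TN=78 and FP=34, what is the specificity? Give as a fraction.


Specificity = TN / (TN + FP) = 78 / 112 = 39/56.

39/56


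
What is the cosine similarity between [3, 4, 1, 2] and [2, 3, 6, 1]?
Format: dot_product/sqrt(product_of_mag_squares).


dot = 26. |a|^2 = 30, |b|^2 = 50. cos = 26/sqrt(1500).

26/sqrt(1500)


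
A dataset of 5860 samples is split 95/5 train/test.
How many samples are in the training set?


Test set = 5860 * 5% = 293. Training set = 5860 - 293 = 5567.

5567


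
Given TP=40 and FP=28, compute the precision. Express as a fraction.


Precision = TP / (TP + FP) = 40 / 68 = 10/17.

10/17


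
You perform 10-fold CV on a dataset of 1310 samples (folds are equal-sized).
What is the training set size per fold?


Each validation fold has 1310/10 = 131 samples. Training set = 1310 - 131 = 1179.

1179


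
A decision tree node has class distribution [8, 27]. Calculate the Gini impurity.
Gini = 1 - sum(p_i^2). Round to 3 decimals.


Total = 35. Proportions: 8/35, 27/35. sum(p_i^2) = 0.6473. Gini = 1 - 0.6473 = 0.3527, which rounds to 0.353.

0.353


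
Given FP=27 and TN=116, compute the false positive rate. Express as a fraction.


FPR = FP / (FP + TN) = 27 / 143 = 27/143.

27/143


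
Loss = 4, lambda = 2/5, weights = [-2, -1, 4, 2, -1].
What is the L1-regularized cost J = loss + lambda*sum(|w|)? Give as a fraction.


L1 norm = sum(|w|) = 10. J = 4 + 2/5 * 10 = 8.

8


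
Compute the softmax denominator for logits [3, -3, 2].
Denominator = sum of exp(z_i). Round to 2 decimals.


Denom = e^3=20.0855 + e^-3=0.0498 + e^2=7.3891. Sum = 27.5244, which rounds to 27.52.

27.52


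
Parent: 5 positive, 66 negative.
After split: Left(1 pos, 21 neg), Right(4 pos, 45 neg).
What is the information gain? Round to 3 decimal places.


H(parent) = 0.3675. H(left) = 0.2668, H(right) = 0.4079. Weighted = (22/71)*0.2668 + (49/71)*0.4079 = 0.3642. IG = 0.3675 - 0.3642 = 0.0033, which rounds to 0.003.

0.003


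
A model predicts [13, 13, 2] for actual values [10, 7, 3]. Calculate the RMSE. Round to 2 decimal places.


MSE = 15.3333. RMSE = sqrt(15.3333) = 3.92.

3.92


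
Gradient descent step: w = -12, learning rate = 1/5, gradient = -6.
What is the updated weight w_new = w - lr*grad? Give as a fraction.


w_new = -12 - 1/5 * -6 = -12 - -6/5 = -54/5.

-54/5


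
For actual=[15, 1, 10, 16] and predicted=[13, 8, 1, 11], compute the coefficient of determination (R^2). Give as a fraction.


Mean(y) = 21/2. SS_res = 159. SS_tot = 141. R^2 = 1 - 159/(141) = -6/47.

-6/47


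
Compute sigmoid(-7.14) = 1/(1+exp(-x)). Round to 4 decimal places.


sigma(-7.14) = 1/(1+e^(7.14)) = 1/(1+1261.428389) = 1/1262.428389 = 0.0008.

0.0008


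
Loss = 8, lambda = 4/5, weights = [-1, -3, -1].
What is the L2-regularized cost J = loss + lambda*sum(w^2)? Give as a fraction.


L2 sq norm = sum(w^2) = 11. J = 8 + 4/5 * 11 = 84/5.

84/5


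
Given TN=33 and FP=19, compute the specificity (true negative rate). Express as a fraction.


Specificity = TN / (TN + FP) = 33 / 52 = 33/52.

33/52


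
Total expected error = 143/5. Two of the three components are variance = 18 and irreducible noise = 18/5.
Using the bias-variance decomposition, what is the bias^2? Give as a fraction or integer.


Total error = bias^2 + variance + irreducible noise. So bias^2 = 143/5 - 18 - 18/5 = 7.

7


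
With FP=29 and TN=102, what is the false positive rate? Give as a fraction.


FPR = FP / (FP + TN) = 29 / 131 = 29/131.

29/131


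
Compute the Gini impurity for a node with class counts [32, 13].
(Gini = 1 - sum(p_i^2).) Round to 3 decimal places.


Total = 45. Proportions: 32/45, 13/45. sum(p_i^2) = 0.5891. Gini = 1 - 0.5891 = 0.4109, which rounds to 0.411.

0.411


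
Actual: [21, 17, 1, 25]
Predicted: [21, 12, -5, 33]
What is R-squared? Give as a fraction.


Mean(y) = 16. SS_res = 125. SS_tot = 332. R^2 = 1 - 125/(332) = 207/332.

207/332


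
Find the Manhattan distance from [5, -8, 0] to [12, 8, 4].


d = sum of absolute differences: |5-12|=7 + |-8-8|=16 + |0-4|=4 = 27.

27


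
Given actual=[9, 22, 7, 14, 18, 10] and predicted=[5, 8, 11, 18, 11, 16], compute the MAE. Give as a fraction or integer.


MAE = (1/6) * (|9-5|=4 + |22-8|=14 + |7-11|=4 + |14-18|=4 + |18-11|=7 + |10-16|=6). Sum = 39. MAE = 13/2.

13/2


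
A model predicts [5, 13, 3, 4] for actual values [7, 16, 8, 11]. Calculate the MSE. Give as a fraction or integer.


MSE = (1/4) * ((7-5)^2=4 + (16-13)^2=9 + (8-3)^2=25 + (11-4)^2=49). Sum = 87. MSE = 87/4.

87/4


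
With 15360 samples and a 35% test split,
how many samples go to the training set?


Test set = 15360 * 35% = 5376. Training set = 15360 - 5376 = 9984.

9984


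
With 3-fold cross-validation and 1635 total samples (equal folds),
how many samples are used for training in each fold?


Each validation fold has 1635/3 = 545 samples. Training set = 1635 - 545 = 1090.

1090


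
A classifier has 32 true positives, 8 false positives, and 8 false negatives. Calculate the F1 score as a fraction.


Precision = 32/40 = 4/5. Recall = 32/40 = 4/5. F1 = 2*P*R/(P+R) = 4/5.

4/5


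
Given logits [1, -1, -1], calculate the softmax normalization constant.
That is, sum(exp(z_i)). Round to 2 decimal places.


Denom = e^1=2.7183 + e^-1=0.3679 + e^-1=0.3679. Sum = 3.4541, which rounds to 3.45.

3.45


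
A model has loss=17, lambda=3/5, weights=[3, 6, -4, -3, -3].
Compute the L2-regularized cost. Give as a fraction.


L2 sq norm = sum(w^2) = 79. J = 17 + 3/5 * 79 = 322/5.

322/5


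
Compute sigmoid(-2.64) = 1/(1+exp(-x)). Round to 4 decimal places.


sigma(-2.64) = 1/(1+e^(2.64)) = 1/(1+14.013204) = 1/15.013204 = 0.0666.

0.0666


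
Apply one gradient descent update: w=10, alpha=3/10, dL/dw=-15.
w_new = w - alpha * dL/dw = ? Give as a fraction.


w_new = 10 - 3/10 * -15 = 10 - -9/2 = 29/2.

29/2


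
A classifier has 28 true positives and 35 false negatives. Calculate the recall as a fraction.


Recall = TP / (TP + FN) = 28 / 63 = 4/9.

4/9


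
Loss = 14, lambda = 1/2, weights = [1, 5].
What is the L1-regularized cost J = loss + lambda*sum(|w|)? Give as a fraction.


L1 norm = sum(|w|) = 6. J = 14 + 1/2 * 6 = 17.

17


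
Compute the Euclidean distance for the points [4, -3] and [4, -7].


d = sqrt(sum of squared differences). (4-4)^2=0, (-3--7)^2=16. Sum = 16.

4


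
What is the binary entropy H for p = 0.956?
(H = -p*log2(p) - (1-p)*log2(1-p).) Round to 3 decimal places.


H = -0.956*log2(0.956) - 0.044*log2(0.044) = 0.260.

0.260


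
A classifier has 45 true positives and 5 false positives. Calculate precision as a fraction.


Precision = TP / (TP + FP) = 45 / 50 = 9/10.

9/10


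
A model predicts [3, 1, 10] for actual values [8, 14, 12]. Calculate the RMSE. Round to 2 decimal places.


MSE = 66.0000. RMSE = sqrt(66.0000) = 8.12.

8.12


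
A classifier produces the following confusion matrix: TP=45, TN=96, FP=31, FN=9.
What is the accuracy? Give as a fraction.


Accuracy = (TP + TN) / (TP + TN + FP + FN) = (45 + 96) / 181 = 141/181.

141/181


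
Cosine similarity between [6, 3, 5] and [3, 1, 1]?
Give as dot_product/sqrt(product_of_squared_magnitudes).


dot = 26. |a|^2 = 70, |b|^2 = 11. cos = 26/sqrt(770).

26/sqrt(770)


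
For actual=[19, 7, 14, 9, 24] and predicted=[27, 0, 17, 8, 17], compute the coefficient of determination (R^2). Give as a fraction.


Mean(y) = 73/5. SS_res = 172. SS_tot = 986/5. R^2 = 1 - 172/(986/5) = 63/493.

63/493


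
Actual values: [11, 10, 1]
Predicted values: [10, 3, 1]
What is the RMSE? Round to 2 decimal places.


MSE = 16.6667. RMSE = sqrt(16.6667) = 4.08.

4.08


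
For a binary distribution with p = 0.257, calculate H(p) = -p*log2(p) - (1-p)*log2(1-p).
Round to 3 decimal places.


H = -0.257*log2(0.257) - 0.743*log2(0.743) = 0.822.

0.822


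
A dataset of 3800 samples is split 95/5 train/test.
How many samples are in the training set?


Test set = 3800 * 5% = 190. Training set = 3800 - 190 = 3610.

3610


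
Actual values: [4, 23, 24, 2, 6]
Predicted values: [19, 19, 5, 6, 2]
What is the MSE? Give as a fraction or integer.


MSE = (1/5) * ((4-19)^2=225 + (23-19)^2=16 + (24-5)^2=361 + (2-6)^2=16 + (6-2)^2=16). Sum = 634. MSE = 634/5.

634/5


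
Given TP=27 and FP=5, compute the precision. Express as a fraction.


Precision = TP / (TP + FP) = 27 / 32 = 27/32.

27/32


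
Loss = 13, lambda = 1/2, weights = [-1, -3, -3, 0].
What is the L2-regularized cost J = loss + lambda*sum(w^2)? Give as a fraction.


L2 sq norm = sum(w^2) = 19. J = 13 + 1/2 * 19 = 45/2.

45/2


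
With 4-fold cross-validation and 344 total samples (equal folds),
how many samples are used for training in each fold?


Each validation fold has 344/4 = 86 samples. Training set = 344 - 86 = 258.

258


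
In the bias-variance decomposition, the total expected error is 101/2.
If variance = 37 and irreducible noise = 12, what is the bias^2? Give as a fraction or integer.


Total error = bias^2 + variance + irreducible noise. So bias^2 = 101/2 - 37 - 12 = 3/2.

3/2


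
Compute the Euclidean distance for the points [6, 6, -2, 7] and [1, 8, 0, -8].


d = sqrt(sum of squared differences). (6-1)^2=25, (6-8)^2=4, (-2-0)^2=4, (7--8)^2=225. Sum = 258.

sqrt(258)


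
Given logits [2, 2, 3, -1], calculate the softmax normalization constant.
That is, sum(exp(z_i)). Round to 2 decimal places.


Denom = e^2=7.3891 + e^2=7.3891 + e^3=20.0855 + e^-1=0.3679. Sum = 35.2316, which rounds to 35.23.

35.23


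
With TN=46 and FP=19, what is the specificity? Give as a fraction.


Specificity = TN / (TN + FP) = 46 / 65 = 46/65.

46/65


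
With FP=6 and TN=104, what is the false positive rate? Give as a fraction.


FPR = FP / (FP + TN) = 6 / 110 = 3/55.

3/55


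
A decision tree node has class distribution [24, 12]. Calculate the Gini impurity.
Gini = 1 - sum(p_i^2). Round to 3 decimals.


Total = 36. Proportions: 24/36, 12/36. sum(p_i^2) = 0.5556. Gini = 1 - 0.5556 = 0.4444, which rounds to 0.444.

0.444


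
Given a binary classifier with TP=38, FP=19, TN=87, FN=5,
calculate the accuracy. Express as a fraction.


Accuracy = (TP + TN) / (TP + TN + FP + FN) = (38 + 87) / 149 = 125/149.

125/149


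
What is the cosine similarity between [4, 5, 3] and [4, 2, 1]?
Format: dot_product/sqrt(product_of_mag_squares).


dot = 29. |a|^2 = 50, |b|^2 = 21. cos = 29/sqrt(1050).

29/sqrt(1050)


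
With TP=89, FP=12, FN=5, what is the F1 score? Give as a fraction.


Precision = 89/101 = 89/101. Recall = 89/94 = 89/94. F1 = 2*P*R/(P+R) = 178/195.

178/195


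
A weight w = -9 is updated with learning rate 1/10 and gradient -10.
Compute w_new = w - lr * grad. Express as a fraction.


w_new = -9 - 1/10 * -10 = -9 - -1 = -8.

-8


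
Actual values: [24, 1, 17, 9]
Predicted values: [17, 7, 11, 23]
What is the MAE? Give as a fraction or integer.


MAE = (1/4) * (|24-17|=7 + |1-7|=6 + |17-11|=6 + |9-23|=14). Sum = 33. MAE = 33/4.

33/4


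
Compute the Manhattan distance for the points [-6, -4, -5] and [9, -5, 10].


d = sum of absolute differences: |-6-9|=15 + |-4--5|=1 + |-5-10|=15 = 31.

31


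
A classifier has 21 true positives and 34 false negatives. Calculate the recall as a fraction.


Recall = TP / (TP + FN) = 21 / 55 = 21/55.

21/55


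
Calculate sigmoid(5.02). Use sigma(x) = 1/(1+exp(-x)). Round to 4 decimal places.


sigma(5.02) = 1/(1+e^(-5.02)) = 1/(1+0.006605) = 1/1.006605 = 0.9934.

0.9934


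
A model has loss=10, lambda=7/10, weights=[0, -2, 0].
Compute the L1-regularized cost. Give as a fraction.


L1 norm = sum(|w|) = 2. J = 10 + 7/10 * 2 = 57/5.

57/5


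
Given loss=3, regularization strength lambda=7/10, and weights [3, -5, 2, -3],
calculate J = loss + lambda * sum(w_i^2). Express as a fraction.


L2 sq norm = sum(w^2) = 47. J = 3 + 7/10 * 47 = 359/10.

359/10


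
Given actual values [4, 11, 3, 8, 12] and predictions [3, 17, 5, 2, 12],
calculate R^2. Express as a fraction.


Mean(y) = 38/5. SS_res = 77. SS_tot = 326/5. R^2 = 1 - 77/(326/5) = -59/326.

-59/326


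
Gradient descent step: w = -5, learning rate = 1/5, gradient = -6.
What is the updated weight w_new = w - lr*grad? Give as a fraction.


w_new = -5 - 1/5 * -6 = -5 - -6/5 = -19/5.

-19/5


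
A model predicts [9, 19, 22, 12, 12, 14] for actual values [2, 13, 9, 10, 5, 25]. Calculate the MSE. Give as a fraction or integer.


MSE = (1/6) * ((2-9)^2=49 + (13-19)^2=36 + (9-22)^2=169 + (10-12)^2=4 + (5-12)^2=49 + (25-14)^2=121). Sum = 428. MSE = 214/3.

214/3


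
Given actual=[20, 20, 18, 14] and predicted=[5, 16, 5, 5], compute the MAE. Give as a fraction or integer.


MAE = (1/4) * (|20-5|=15 + |20-16|=4 + |18-5|=13 + |14-5|=9). Sum = 41. MAE = 41/4.

41/4


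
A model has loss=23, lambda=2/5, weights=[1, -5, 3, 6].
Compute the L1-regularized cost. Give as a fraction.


L1 norm = sum(|w|) = 15. J = 23 + 2/5 * 15 = 29.

29


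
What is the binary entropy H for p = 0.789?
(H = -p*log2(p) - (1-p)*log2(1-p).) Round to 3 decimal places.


H = -0.789*log2(0.789) - 0.211*log2(0.211) = 0.743.

0.743


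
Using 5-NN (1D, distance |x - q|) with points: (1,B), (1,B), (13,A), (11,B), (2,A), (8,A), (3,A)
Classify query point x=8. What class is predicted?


Distances: |1-8|=7, |1-8|=7, |13-8|=5, |11-8|=3, |2-8|=6, |8-8|=0, |3-8|=5. 5 nearest: (8,A), (11,B), (13,A), (3,A), (2,A). Counts: {'A': 4, 'B': 1}. Majority class: A.

A
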